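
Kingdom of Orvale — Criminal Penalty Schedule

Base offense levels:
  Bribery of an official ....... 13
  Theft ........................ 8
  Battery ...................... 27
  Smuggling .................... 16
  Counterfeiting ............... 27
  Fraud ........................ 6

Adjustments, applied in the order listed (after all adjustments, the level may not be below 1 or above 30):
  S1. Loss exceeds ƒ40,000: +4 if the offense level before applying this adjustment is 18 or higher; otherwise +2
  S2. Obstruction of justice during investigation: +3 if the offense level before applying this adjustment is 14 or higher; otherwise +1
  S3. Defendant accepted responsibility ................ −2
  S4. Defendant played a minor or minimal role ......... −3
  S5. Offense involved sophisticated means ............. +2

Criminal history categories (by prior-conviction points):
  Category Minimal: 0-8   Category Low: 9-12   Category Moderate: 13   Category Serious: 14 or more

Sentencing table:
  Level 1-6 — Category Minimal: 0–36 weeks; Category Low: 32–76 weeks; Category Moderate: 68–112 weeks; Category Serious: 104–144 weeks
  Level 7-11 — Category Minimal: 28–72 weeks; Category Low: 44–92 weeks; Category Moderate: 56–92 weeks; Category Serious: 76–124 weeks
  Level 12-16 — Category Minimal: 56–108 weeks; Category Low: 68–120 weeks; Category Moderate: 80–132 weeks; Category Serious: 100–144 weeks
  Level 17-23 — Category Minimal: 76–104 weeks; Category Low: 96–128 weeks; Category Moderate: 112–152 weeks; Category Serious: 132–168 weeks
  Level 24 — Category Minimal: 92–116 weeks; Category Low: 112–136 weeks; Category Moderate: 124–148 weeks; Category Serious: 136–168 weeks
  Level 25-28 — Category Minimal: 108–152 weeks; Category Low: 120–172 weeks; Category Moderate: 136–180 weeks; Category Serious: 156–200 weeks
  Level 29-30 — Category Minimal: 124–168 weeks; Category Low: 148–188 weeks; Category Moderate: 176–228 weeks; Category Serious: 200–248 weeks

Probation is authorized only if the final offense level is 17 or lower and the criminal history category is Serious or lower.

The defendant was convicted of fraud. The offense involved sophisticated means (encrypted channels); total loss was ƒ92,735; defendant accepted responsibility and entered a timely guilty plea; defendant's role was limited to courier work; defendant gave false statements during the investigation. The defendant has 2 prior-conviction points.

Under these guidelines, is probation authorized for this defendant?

Yes

Base offense level for fraud: 6.
S1 applies (level before this adjustment is 6 < 18, so +2): 6 + 2 = 8.
S2 applies (level before this adjustment is 8 < 14, so +1): 8 + 1 = 9.
S3 applies: 9 − 2 = 7.
S4 applies: 7 − 3 = 4.
S5 applies: 4 + 2 = 6.
Final offense level: 6.
Criminal history: 2 prior points → Category Minimal (0-8).
Level 6 falls in the 1-6 band.
Grid: Level 1-6 × Category Minimal = 0-36 weeks.
Probation check: level 6 ≤ 17 and category Minimal ≤ Serious → eligible.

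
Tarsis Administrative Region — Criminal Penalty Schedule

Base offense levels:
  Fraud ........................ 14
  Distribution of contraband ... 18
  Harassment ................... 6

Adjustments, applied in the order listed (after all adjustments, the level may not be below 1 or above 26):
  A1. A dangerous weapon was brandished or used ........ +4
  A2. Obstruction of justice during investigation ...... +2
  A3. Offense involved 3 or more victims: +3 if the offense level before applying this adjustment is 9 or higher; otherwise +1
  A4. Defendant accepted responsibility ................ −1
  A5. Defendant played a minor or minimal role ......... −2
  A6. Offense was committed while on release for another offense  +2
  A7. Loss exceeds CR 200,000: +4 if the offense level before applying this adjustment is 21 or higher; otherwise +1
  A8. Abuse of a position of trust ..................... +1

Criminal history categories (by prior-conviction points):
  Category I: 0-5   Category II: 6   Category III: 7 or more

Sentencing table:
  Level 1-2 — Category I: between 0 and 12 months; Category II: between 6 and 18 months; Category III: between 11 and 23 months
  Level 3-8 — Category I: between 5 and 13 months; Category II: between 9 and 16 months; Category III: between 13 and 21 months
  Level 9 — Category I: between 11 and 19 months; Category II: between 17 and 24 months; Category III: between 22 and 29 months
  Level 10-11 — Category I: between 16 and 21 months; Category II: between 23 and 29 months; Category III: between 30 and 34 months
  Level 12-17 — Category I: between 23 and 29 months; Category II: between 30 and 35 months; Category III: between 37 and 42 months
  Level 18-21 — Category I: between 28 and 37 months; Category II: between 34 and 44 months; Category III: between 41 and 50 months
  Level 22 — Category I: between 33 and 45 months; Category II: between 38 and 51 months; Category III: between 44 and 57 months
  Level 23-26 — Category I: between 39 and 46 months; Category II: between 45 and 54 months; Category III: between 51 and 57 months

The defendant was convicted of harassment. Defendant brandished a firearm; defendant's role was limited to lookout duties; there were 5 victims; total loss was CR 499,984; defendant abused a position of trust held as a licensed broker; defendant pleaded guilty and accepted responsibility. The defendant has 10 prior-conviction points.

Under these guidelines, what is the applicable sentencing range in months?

37-42 months

Base offense level for harassment: 6.
A1 applies: 6 + 4 = 10.
A3 applies (level before this adjustment is 10 ≥ 9, so +3): 10 + 3 = 13.
A4 applies: 13 − 1 = 12.
A5 applies: 12 − 2 = 10.
A6 does not apply.
A7 applies (level before this adjustment is 10 < 21, so +1): 10 + 1 = 11.
A8 applies: 11 + 1 = 12.
Final offense level: 12.
Criminal history: 10 prior points → Category III (7+).
Level 12 falls in the 12-17 band.
Grid: Level 12-17 × Category III = 37-42 months.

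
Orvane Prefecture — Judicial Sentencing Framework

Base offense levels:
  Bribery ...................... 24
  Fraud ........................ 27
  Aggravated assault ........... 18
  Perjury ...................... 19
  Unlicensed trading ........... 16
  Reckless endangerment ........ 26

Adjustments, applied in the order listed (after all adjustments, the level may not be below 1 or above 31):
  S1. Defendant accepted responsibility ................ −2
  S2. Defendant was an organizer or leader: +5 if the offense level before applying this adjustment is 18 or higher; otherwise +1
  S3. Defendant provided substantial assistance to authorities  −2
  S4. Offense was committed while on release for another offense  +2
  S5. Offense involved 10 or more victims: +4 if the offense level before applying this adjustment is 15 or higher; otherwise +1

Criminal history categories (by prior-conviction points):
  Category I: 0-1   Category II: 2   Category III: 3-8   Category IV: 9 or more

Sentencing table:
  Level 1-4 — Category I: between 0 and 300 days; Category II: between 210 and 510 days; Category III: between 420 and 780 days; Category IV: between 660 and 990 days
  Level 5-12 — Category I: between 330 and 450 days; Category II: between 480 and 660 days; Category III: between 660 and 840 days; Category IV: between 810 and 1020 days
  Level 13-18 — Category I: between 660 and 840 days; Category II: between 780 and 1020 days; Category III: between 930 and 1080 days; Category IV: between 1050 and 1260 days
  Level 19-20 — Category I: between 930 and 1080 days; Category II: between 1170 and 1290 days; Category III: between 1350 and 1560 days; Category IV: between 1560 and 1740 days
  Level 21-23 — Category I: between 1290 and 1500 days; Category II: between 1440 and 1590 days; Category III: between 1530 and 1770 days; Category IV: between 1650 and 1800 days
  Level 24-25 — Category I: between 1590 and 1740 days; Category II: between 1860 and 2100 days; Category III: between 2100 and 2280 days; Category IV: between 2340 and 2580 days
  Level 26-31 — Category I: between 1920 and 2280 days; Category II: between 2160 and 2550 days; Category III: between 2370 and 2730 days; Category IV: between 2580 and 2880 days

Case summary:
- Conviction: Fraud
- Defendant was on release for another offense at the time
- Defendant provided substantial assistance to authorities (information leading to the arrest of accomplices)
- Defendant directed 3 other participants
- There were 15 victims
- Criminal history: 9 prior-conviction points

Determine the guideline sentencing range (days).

2580-2880 days

Base offense level for fraud: 27.
S1 does not apply.
S2 applies (level before this adjustment is 27 ≥ 18, so +5): 27 + 5 = 32.
S3 applies: 32 − 2 = 30.
S4 applies: 30 + 2 = 32.
S5 applies (level before this adjustment is 32 ≥ 15, so +4): 32 + 4 = 36.
Level 36 exceeds the maximum of 31; capped at 31.
Final offense level: 31.
Criminal history: 9 prior points → Category IV (9+).
Level 31 falls in the 26-31 band.
Grid: Level 26-31 × Category IV = 2580-2880 days.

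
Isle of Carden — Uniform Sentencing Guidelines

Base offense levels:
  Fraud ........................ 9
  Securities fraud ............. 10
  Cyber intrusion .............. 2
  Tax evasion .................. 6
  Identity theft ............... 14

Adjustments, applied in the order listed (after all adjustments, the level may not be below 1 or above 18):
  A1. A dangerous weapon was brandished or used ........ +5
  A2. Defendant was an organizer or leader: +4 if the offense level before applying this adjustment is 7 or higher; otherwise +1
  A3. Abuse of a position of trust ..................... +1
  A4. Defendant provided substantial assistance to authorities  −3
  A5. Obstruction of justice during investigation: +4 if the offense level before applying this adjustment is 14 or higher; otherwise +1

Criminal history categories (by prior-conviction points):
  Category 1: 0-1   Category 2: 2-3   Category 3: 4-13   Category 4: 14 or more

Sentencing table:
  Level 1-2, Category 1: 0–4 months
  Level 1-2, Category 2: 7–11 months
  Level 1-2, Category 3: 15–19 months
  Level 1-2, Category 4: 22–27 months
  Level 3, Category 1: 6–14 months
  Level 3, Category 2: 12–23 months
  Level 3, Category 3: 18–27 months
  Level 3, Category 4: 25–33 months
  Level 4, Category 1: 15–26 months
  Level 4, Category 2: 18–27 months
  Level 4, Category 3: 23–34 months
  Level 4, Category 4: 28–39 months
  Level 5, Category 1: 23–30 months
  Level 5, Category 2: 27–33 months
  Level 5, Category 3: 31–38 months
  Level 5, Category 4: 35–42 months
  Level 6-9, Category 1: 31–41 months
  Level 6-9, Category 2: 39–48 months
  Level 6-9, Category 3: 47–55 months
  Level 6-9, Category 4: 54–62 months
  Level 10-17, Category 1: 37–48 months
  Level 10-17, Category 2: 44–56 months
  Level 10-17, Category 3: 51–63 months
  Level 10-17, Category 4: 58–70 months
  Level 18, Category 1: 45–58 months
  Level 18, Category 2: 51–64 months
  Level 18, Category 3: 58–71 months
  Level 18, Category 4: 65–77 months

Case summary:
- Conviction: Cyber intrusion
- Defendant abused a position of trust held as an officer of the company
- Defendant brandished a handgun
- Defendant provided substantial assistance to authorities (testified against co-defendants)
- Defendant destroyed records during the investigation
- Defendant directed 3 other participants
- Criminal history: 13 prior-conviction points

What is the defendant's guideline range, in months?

Base offense level for cyber intrusion: 2.
A1 applies: 2 + 5 = 7.
A2 applies (level before this adjustment is 7 ≥ 7, so +4): 7 + 4 = 11.
A3 applies: 11 + 1 = 12.
A4 applies: 12 − 3 = 9.
A5 applies (level before this adjustment is 9 < 14, so +1): 9 + 1 = 10.
Final offense level: 10.
Criminal history: 13 prior points → Category 3 (4-13).
Level 10 falls in the 10-17 band.
Grid: Level 10-17 × Category 3 = 51-63 months.

51-63 months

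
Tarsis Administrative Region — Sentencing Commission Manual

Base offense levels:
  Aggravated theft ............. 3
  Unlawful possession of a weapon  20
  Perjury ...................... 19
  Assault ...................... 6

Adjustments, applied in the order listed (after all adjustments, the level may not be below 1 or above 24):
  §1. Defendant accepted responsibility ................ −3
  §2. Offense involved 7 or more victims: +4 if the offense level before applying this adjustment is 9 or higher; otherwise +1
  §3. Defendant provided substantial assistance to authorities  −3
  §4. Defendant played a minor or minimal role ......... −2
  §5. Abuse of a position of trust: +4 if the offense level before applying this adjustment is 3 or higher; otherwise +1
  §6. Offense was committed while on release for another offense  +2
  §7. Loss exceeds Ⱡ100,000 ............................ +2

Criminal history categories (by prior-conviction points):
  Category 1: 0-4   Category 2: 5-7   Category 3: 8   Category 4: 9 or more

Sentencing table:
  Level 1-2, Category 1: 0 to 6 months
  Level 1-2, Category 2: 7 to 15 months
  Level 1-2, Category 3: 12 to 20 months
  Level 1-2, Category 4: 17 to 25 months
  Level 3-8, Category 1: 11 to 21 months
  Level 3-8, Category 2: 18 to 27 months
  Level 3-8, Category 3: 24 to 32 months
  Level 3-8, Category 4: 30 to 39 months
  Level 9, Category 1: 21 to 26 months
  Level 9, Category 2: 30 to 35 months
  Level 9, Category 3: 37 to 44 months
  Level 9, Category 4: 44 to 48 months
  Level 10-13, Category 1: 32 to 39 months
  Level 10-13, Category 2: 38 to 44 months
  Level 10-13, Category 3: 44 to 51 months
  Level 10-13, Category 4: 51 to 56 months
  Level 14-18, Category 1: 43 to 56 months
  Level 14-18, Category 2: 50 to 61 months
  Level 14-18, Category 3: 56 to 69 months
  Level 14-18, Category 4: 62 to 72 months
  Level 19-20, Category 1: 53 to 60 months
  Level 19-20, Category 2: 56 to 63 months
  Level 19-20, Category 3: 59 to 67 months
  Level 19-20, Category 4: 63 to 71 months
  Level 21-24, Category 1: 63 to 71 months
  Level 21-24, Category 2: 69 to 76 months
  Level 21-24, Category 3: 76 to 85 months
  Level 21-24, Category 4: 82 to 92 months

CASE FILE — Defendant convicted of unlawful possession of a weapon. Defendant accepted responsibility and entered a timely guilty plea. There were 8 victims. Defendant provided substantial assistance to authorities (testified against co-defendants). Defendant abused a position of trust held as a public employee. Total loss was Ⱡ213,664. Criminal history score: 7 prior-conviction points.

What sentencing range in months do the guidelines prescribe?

69-76 months

Base offense level for unlawful possession of a weapon: 20.
§1 applies: 20 − 3 = 17.
§2 applies (level before this adjustment is 17 ≥ 9, so +4): 17 + 4 = 21.
§3 applies: 21 − 3 = 18.
§5 applies (level before this adjustment is 18 ≥ 3, so +4): 18 + 4 = 22.
§6 does not apply.
§7 applies: 22 + 2 = 24.
Final offense level: 24.
Criminal history: 7 prior points → Category 2 (5-7).
Level 24 falls in the 21-24 band.
Grid: Level 21-24 × Category 2 = 69-76 months.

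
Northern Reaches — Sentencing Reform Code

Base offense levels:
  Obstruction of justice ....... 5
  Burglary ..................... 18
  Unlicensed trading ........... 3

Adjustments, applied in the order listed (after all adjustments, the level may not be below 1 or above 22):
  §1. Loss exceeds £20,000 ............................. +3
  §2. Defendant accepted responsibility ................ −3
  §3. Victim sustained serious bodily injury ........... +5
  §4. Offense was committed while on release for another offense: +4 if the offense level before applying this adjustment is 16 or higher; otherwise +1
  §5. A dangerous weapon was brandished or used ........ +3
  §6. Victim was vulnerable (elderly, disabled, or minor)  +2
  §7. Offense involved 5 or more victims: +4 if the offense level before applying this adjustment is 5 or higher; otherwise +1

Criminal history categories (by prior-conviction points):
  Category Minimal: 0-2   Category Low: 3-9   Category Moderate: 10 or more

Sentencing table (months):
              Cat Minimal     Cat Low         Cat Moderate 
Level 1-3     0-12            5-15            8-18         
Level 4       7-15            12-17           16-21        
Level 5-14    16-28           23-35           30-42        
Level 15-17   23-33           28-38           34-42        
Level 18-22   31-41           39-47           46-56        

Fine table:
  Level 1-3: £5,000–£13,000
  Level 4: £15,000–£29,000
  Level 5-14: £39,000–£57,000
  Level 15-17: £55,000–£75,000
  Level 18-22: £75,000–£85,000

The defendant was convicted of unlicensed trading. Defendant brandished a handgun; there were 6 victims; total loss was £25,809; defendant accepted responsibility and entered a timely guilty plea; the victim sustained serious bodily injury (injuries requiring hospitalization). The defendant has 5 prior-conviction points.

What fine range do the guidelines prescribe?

Base offense level for unlicensed trading: 3.
§1 applies: 3 + 3 = 6.
§2 applies: 6 − 3 = 3.
§3 applies: 3 + 5 = 8.
§5 applies: 8 + 3 = 11.
§7 applies (level before this adjustment is 11 ≥ 5, so +4): 11 + 4 = 15.
Final offense level: 15.
Level 15 falls in the 15-17 band.
Fine table: Level 15-17 → £55,000–£75,000.

£55,000–£75,000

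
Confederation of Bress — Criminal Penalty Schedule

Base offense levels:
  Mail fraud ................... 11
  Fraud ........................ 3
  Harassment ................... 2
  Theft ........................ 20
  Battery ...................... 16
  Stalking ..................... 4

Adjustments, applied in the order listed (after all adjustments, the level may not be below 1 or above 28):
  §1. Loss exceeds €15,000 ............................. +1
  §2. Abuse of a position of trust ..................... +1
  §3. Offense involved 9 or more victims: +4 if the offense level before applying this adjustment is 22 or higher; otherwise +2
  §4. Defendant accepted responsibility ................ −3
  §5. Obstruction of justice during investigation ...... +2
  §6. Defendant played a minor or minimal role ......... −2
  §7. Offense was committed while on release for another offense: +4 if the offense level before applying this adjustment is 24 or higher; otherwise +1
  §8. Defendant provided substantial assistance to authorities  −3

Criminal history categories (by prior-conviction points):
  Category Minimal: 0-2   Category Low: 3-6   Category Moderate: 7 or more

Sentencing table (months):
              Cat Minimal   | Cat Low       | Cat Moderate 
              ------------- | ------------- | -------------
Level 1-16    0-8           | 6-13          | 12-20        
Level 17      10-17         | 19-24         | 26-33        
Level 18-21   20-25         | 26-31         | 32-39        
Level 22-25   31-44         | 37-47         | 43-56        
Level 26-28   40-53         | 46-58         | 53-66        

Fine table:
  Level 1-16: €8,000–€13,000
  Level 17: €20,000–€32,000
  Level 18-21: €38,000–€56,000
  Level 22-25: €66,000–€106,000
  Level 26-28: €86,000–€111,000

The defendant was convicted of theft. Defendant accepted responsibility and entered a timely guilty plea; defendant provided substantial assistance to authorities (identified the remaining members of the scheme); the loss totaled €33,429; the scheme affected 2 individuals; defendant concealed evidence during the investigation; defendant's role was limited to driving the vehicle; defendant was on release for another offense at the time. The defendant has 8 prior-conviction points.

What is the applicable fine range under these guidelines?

Base offense level for theft: 20.
§1 applies: 20 + 1 = 21.
§2 does not apply.
§4 applies: 21 − 3 = 18.
§5 applies: 18 + 2 = 20.
§6 applies: 20 − 2 = 18.
§7 applies (level before this adjustment is 18 < 24, so +1): 18 + 1 = 19.
§8 applies: 19 − 3 = 16.
Final offense level: 16.
Level 16 falls in the 1-16 band.
Fine table: Level 1-16 → €8,000–€13,000.

€8,000–€13,000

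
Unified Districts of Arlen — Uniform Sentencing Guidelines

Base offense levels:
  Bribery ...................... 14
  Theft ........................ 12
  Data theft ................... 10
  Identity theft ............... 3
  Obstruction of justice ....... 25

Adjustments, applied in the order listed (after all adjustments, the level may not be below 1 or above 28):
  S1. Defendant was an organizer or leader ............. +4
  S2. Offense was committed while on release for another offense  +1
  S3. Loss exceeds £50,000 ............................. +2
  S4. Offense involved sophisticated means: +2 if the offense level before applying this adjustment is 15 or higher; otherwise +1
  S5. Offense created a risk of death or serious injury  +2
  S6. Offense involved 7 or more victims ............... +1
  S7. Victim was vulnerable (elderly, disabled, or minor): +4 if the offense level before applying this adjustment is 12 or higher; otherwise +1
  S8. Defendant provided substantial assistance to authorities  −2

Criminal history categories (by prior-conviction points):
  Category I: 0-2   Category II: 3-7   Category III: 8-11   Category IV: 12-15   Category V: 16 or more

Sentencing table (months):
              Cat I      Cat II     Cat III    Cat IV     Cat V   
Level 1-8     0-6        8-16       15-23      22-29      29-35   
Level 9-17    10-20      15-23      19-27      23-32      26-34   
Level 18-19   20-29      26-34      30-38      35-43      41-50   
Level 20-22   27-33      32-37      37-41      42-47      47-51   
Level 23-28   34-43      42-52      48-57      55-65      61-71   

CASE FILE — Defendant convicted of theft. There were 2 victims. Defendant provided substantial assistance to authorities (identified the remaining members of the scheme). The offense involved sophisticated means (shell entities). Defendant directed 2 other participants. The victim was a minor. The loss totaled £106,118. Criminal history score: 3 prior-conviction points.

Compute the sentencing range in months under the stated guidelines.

Base offense level for theft: 12.
S1 applies: 12 + 4 = 16.
S2 does not apply.
S3 applies: 16 + 2 = 18.
S4 applies (level before this adjustment is 18 ≥ 15, so +2): 18 + 2 = 20.
S5 does not apply.
S6 does not apply.
S7 applies (level before this adjustment is 20 ≥ 12, so +4): 20 + 4 = 24.
S8 applies: 24 − 2 = 22.
Final offense level: 22.
Criminal history: 3 prior points → Category II (3-7).
Level 22 falls in the 20-22 band.
Grid: Level 20-22 × Category II = 32-37 months.

32-37 months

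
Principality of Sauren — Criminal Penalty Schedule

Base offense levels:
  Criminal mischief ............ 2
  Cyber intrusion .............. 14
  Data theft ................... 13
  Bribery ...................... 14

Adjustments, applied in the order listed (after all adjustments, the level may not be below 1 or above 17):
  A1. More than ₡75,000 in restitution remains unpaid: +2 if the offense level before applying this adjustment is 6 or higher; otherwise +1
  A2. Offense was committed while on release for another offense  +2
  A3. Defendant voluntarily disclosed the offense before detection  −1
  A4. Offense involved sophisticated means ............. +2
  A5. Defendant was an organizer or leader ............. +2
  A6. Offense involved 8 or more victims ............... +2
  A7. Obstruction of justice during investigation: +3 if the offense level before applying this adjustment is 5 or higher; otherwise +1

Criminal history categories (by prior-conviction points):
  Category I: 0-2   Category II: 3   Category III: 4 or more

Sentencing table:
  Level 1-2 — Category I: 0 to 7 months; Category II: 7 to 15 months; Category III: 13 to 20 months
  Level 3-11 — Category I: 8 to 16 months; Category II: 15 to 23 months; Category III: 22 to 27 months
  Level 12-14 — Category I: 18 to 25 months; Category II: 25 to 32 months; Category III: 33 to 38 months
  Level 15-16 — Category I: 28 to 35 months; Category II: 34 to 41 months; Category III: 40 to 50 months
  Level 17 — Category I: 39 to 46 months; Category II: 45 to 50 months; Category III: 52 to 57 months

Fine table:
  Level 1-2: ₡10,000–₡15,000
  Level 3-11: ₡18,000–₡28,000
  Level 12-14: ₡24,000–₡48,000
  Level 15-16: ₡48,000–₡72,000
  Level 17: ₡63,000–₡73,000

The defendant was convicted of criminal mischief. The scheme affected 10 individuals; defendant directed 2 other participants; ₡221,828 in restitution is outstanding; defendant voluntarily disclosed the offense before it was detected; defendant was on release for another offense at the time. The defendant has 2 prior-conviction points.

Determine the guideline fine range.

Base offense level for criminal mischief: 2.
A1 applies (level before this adjustment is 2 < 6, so +1): 2 + 1 = 3.
A2 applies: 3 + 2 = 5.
A3 applies: 5 − 1 = 4.
A4 does not apply.
A5 applies: 4 + 2 = 6.
A6 applies: 6 + 2 = 8.
A7 does not apply.
Final offense level: 8.
Level 8 falls in the 3-11 band.
Fine table: Level 3-11 → ₡18,000–₡28,000.

₡18,000–₡28,000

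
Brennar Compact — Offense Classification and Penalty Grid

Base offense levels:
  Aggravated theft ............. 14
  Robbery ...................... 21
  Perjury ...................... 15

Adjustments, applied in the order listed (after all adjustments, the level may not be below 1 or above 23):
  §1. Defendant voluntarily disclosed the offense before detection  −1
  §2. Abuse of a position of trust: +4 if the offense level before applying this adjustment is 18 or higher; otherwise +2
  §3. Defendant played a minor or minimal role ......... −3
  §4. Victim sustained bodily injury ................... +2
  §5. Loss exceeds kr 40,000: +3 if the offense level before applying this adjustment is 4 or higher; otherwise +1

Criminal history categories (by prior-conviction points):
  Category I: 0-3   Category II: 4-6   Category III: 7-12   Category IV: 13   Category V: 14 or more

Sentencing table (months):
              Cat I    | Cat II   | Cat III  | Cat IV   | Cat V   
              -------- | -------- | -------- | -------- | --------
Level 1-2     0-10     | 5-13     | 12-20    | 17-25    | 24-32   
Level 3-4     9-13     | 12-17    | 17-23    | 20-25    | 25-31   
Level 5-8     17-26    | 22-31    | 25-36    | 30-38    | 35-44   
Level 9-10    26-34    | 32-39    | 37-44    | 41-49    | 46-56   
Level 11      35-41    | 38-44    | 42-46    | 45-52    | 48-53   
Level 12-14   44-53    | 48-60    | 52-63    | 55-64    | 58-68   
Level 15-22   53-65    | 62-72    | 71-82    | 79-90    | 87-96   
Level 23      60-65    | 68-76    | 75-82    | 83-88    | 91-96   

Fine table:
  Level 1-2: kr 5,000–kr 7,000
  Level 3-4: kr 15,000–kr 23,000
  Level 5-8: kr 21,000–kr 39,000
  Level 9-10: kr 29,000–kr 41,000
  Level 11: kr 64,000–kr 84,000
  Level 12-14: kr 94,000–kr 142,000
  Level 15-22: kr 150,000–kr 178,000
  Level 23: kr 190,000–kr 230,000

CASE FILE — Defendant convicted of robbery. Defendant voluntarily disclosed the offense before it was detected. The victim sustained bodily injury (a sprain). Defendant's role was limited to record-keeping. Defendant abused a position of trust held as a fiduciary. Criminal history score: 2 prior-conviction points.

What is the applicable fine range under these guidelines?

Base offense level for robbery: 21.
§1 applies: 21 − 1 = 20.
§2 applies (level before this adjustment is 20 ≥ 18, so +4): 20 + 4 = 24.
§3 applies: 24 − 3 = 21.
§4 applies: 21 + 2 = 23.
§5 does not apply.
Final offense level: 23.
Level 23 falls in the 23 band.
Fine table: Level 23 → kr 190,000–kr 230,000.

kr 190,000–kr 230,000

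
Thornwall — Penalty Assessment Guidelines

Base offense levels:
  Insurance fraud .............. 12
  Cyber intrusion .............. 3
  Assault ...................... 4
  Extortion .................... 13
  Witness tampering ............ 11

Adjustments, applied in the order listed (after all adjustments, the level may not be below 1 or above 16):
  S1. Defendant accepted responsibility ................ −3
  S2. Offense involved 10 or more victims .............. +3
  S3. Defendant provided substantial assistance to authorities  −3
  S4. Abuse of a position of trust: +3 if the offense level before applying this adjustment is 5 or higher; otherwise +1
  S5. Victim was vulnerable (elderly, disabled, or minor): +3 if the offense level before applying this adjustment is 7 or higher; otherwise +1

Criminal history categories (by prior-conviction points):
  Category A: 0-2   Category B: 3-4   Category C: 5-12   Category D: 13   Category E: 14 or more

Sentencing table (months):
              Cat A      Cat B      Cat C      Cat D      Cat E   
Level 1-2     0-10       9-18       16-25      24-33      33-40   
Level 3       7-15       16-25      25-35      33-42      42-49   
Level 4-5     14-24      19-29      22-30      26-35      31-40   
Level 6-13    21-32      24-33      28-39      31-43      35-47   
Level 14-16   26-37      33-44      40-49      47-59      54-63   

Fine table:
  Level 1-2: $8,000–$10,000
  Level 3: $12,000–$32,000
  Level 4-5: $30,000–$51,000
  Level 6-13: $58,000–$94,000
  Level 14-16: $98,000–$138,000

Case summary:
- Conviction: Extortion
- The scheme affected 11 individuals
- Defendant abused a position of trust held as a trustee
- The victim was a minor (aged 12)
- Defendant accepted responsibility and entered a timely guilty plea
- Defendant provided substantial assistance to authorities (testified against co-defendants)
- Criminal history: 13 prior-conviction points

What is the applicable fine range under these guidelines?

Base offense level for extortion: 13.
S1 applies: 13 − 3 = 10.
S2 applies: 10 + 3 = 13.
S3 applies: 13 − 3 = 10.
S4 applies (level before this adjustment is 10 ≥ 5, so +3): 10 + 3 = 13.
S5 applies (level before this adjustment is 13 ≥ 7, so +3): 13 + 3 = 16.
Final offense level: 16.
Level 16 falls in the 14-16 band.
Fine table: Level 14-16 → $98,000–$138,000.

$98,000–$138,000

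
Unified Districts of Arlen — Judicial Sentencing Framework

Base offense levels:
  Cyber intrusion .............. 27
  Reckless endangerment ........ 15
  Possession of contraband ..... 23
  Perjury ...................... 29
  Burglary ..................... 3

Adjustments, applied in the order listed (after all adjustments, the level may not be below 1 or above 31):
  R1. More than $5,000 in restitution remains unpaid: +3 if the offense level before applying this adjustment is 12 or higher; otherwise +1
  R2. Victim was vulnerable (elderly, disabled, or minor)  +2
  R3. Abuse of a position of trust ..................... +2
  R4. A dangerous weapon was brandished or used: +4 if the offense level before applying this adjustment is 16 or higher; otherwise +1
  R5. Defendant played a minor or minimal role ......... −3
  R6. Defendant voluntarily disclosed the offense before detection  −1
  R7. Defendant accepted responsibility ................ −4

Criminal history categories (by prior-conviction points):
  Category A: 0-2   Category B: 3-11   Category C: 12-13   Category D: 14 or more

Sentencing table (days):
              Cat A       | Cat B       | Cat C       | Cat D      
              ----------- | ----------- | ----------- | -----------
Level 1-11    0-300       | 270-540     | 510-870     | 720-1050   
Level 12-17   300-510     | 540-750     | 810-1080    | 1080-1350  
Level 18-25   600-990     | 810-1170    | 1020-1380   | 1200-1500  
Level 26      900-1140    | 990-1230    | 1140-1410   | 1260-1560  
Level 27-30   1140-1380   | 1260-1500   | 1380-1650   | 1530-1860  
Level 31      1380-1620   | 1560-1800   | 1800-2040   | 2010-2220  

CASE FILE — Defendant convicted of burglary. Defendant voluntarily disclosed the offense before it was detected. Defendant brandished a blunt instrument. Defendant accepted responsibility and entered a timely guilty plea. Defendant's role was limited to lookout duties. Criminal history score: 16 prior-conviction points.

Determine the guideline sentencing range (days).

Base offense level for burglary: 3.
R1 does not apply.
R2 does not apply.
R4 applies (level before this adjustment is 3 < 16, so +1): 3 + 1 = 4.
R5 applies: 4 − 3 = 1.
R6 applies: 1 − 1 = 0.
R7 applies: 0 − 4 = -4.
Level -4 is below the minimum of 1; floored at 1.
Final offense level: 1.
Criminal history: 16 prior points → Category D (14+).
Level 1 falls in the 1-11 band.
Grid: Level 1-11 × Category D = 720-1050 days.

720-1050 days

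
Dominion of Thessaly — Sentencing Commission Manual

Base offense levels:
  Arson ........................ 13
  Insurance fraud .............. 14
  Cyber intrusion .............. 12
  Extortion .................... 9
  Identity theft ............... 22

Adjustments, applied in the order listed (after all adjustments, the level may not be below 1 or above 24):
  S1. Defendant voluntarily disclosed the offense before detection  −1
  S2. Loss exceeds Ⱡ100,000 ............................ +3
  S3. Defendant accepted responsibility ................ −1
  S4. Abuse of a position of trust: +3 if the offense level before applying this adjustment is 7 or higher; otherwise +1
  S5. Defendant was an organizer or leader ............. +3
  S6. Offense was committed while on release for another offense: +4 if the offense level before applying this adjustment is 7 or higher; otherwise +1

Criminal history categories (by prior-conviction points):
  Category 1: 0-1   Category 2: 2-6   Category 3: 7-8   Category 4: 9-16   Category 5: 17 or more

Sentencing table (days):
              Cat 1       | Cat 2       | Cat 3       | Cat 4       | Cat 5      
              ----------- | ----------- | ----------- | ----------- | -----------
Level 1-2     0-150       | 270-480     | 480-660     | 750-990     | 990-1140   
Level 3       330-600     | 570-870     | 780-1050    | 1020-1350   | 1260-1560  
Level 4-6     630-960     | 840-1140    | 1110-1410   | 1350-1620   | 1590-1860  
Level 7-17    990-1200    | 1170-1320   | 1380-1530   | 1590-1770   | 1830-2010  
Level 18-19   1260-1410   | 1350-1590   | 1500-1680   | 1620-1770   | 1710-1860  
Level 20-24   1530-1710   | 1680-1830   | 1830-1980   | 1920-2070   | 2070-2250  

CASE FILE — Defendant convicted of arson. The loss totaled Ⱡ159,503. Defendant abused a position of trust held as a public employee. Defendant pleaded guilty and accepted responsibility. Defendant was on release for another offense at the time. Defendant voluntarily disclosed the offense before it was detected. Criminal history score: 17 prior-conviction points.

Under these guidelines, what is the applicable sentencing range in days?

2070-2250 days

Base offense level for arson: 13.
S1 applies: 13 − 1 = 12.
S2 applies: 12 + 3 = 15.
S3 applies: 15 − 1 = 14.
S4 applies (level before this adjustment is 14 ≥ 7, so +3): 14 + 3 = 17.
S5 does not apply.
S6 applies (level before this adjustment is 17 ≥ 7, so +4): 17 + 4 = 21.
Final offense level: 21.
Criminal history: 17 prior points → Category 5 (17+).
Level 21 falls in the 20-24 band.
Grid: Level 20-24 × Category 5 = 2070-2250 days.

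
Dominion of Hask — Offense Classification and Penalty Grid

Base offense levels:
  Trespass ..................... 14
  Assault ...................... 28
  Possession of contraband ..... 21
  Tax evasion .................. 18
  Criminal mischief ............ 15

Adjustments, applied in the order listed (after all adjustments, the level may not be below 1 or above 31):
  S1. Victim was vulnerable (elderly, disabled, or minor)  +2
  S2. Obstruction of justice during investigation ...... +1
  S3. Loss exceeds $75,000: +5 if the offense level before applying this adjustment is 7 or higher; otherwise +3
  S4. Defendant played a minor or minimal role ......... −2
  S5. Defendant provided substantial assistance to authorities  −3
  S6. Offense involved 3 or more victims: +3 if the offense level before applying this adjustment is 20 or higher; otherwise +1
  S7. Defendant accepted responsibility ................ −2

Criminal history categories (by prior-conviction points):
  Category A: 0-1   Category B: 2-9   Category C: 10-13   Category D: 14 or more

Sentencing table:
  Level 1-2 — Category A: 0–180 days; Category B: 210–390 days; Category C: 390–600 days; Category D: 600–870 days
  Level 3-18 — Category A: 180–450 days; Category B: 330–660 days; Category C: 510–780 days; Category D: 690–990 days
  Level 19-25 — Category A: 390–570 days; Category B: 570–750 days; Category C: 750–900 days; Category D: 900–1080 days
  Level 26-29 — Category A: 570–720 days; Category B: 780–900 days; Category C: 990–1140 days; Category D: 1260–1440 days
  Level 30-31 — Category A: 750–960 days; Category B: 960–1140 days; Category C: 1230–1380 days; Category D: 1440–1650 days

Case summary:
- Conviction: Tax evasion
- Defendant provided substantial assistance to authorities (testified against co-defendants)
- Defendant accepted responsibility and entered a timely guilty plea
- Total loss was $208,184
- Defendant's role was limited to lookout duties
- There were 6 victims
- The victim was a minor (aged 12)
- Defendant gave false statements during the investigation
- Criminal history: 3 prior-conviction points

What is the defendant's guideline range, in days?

570-750 days

Base offense level for tax evasion: 18.
S1 applies: 18 + 2 = 20.
S2 applies: 20 + 1 = 21.
S3 applies (level before this adjustment is 21 ≥ 7, so +5): 21 + 5 = 26.
S4 applies: 26 − 2 = 24.
S5 applies: 24 − 3 = 21.
S6 applies (level before this adjustment is 21 ≥ 20, so +3): 21 + 3 = 24.
S7 applies: 24 − 2 = 22.
Final offense level: 22.
Criminal history: 3 prior points → Category B (2-9).
Level 22 falls in the 19-25 band.
Grid: Level 19-25 × Category B = 570-750 days.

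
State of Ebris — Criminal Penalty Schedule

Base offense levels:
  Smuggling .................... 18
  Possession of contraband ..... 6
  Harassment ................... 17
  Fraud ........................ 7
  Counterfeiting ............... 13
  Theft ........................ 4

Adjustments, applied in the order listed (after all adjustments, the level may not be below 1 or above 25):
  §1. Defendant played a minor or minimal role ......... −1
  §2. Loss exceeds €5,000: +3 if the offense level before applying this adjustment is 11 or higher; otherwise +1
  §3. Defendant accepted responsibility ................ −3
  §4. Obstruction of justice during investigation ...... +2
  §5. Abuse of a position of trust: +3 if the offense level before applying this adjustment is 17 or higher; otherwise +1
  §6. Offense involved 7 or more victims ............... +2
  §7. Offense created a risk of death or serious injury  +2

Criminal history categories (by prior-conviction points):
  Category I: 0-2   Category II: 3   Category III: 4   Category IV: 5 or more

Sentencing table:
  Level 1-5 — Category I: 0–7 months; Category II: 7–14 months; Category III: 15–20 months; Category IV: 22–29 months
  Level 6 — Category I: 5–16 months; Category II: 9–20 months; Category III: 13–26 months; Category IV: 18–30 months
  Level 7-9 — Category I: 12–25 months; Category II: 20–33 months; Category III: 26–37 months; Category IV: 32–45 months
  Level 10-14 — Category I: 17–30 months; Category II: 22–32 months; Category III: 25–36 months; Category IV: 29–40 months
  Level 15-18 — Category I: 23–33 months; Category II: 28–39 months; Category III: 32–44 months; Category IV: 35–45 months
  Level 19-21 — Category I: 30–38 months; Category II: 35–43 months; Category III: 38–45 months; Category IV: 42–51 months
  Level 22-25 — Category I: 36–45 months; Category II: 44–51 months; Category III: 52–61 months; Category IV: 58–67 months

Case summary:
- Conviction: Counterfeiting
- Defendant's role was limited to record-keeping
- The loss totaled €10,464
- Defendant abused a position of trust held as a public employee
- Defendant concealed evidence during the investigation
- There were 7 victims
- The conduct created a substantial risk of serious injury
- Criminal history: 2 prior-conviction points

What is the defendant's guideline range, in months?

36-45 months

Base offense level for counterfeiting: 13.
§1 applies: 13 − 1 = 12.
§2 applies (level before this adjustment is 12 ≥ 11, so +3): 12 + 3 = 15.
§4 applies: 15 + 2 = 17.
§5 applies (level before this adjustment is 17 ≥ 17, so +3): 17 + 3 = 20.
§6 applies: 20 + 2 = 22.
§7 applies: 22 + 2 = 24.
Final offense level: 24.
Criminal history: 2 prior points → Category I (0-2).
Level 24 falls in the 22-25 band.
Grid: Level 22-25 × Category I = 36-45 months.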